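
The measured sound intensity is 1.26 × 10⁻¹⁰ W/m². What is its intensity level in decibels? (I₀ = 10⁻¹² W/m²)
β = 10·log₁₀(I/I₀) = 21 dB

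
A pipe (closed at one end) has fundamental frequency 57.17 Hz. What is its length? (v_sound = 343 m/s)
L = v/(4f₁) = 1.5 m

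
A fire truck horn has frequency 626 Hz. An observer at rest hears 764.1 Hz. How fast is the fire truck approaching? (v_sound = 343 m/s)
v_s = v·(1 − f/f_obs) = 61.99 m/s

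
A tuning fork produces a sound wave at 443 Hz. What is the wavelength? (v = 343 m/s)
λ = v/f = 0.7743 m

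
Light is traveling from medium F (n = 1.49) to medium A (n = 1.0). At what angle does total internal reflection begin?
θc = arcsin(n₂/n₁) = 42.16°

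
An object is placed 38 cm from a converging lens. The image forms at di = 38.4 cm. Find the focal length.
1/f = 1/do + 1/di → f = 19.1 cm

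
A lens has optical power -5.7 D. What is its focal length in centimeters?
f = 1/P = -17.54 cm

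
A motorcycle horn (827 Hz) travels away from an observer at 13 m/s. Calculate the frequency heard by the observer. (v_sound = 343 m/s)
f_obs = f·v/(v + v_s) = 796.8 Hz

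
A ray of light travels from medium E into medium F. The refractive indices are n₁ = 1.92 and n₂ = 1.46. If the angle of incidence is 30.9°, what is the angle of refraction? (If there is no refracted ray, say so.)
sin θ₂ = (n₁/n₂)·sin θ₁ = 0.6753 → θ₂ = 42.48°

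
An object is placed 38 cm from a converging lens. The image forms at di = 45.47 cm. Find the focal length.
1/f = 1/do + 1/di → f = 20.7 cm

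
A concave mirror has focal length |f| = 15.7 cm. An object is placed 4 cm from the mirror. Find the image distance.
f = +15.7 cm (concave); 1/di = 1/f − 1/do → di = -5.368 cm (virtual image, behind mirror)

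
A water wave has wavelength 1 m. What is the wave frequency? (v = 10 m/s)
f = v/λ = 10 Hz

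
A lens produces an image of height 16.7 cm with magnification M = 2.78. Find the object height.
ho = |hi|/|M| = 6.007 cm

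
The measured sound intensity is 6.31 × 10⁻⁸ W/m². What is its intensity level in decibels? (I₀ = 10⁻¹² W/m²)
β = 10·log₁₀(I/I₀) = 48 dB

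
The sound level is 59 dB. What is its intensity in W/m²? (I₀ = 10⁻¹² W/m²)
I = I₀·10^(β/10) = 7.94 × 10⁻⁷ W/m²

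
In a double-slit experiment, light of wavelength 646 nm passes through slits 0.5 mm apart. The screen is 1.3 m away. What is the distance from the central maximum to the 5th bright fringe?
y = mλL/d = 8.398 mm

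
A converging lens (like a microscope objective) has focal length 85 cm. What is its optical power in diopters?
P = 1/f = 1.176 D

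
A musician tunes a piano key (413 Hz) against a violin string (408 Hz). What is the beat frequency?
5 Hz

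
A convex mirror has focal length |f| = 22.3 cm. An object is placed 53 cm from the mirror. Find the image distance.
f = −22.3 cm (convex); 1/di = 1/f − 1/do → di = -15.7 cm (virtual image, behind mirror)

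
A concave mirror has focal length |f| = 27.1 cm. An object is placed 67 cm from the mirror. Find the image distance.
f = +27.1 cm (concave); 1/di = 1/f − 1/do → di = 45.51 cm (real image, in front of mirror)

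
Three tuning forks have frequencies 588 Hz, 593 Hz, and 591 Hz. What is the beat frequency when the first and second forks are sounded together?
5 Hz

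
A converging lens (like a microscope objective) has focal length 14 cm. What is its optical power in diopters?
P = 1/f = 7.143 D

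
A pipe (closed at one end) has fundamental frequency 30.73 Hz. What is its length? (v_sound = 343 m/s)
L = v/(4f₁) = 2.79 m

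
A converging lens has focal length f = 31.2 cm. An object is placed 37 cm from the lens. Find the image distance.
1/di = 1/f − 1/do → di = 199 cm (real image)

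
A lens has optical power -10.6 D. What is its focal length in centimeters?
f = 1/P = -9.434 cm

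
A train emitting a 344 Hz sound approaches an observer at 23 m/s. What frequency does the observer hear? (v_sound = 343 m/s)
f_obs = f·v/(v − v_s) = 368.7 Hz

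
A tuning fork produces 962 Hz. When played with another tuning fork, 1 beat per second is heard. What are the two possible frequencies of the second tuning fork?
f₂ = 962 ± 1 Hz → 963 Hz or 961 Hz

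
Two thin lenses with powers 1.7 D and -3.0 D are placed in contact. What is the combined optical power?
P_total = P₁ + P₂ = -1.3 D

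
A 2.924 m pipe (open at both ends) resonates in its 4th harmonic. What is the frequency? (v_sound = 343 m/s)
fₙ = nv/(2L) = 234.6 Hz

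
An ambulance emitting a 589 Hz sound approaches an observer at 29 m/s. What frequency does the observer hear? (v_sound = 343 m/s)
f_obs = f·v/(v − v_s) = 643.4 Hz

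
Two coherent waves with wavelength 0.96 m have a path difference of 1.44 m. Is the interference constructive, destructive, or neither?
destructive — path difference = 1.5λ, an odd multiple of λ/2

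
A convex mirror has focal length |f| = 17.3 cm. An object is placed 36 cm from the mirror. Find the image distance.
f = −17.3 cm (convex); 1/di = 1/f − 1/do → di = -11.68 cm (virtual image, behind mirror)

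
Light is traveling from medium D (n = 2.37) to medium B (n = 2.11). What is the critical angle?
θc = arcsin(n₂/n₁) = 62.91°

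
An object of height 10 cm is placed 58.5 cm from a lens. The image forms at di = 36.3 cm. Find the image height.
hi = (-di/do) × ho = -6.205 cm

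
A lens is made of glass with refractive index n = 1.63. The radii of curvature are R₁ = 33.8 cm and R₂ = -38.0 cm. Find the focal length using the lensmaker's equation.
1/f = (n − 1)(1/R₁ − 1/R₂) → f = 28.39 cm (converging lens)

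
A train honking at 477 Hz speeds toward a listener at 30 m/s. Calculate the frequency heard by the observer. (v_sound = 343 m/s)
f_obs = f·v/(v − v_s) = 522.7 Hz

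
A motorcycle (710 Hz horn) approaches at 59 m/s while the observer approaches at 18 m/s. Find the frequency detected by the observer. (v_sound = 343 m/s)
f_obs = f·(v + v_o)/(v − v_s) = 902.5 Hz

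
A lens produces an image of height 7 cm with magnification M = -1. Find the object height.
ho = |hi|/|M| = 7 cm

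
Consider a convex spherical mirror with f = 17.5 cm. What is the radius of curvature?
R = 2|f| = 35 cm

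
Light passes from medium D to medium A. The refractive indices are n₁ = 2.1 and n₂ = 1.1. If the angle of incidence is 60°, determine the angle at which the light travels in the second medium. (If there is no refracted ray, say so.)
sin θ₂ = (n₁/n₂)·sin θ₁ = 1.653 > 1, so there is no refracted ray — the light undergoes total internal reflection.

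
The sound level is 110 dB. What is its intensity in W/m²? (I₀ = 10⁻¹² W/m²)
I = I₀·10^(β/10) = 1.00 × 10⁻¹ W/m²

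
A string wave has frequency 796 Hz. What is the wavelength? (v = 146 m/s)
λ = v/f = 0.1834 m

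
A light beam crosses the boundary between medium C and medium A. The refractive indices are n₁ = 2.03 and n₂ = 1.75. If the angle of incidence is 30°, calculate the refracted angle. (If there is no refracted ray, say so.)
sin θ₂ = (n₁/n₂)·sin θ₁ = 0.58 → θ₂ = 35.45°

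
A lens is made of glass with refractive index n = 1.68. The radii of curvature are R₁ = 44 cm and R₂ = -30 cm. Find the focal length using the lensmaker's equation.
1/f = (n − 1)(1/R₁ − 1/R₂) → f = 26.23 cm (converging lens)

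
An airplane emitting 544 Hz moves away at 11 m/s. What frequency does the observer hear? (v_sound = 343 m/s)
f_obs = f·v/(v + v_s) = 527.1 Hz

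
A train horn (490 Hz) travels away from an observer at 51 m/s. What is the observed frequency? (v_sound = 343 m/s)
f_obs = f·v/(v + v_s) = 426.6 Hz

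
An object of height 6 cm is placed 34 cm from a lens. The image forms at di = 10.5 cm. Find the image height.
hi = (-di/do) × ho = -1.853 cm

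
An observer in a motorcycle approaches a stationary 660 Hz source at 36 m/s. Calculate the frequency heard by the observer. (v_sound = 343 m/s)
f_obs = f·(v + v_o)/v = 729.3 Hz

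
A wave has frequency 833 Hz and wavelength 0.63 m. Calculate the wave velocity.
v = fλ = 524.8 m/s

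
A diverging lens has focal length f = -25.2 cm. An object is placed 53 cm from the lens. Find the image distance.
1/di = 1/f − 1/do → di = -17.08 cm (virtual image)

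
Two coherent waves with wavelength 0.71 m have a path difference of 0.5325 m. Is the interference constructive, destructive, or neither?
neither (partial) — path difference = 0.75λ, neither a whole number of wavelengths nor an odd multiple of λ/2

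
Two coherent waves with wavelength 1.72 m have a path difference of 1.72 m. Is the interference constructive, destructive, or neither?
constructive — path difference = 1λ, a whole number of wavelengths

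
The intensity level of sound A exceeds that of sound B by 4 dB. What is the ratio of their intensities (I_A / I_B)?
I_A/I_B = 10^(Δβ/10) = 2.512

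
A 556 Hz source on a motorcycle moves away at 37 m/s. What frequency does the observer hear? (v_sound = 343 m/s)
f_obs = f·v/(v + v_s) = 501.9 Hz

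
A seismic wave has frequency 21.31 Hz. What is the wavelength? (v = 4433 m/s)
λ = v/f = 208 m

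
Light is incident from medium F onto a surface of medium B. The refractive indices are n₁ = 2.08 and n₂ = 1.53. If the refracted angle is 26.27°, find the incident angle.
sin θ₁ = (n₂/n₁)·sin θ₂ → θ₁ = 19°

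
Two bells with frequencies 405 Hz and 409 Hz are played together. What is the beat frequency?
4 Hz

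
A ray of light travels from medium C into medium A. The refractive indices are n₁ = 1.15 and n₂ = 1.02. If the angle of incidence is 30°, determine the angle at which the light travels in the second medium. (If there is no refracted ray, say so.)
sin θ₂ = (n₁/n₂)·sin θ₁ = 0.5637 → θ₂ = 34.31°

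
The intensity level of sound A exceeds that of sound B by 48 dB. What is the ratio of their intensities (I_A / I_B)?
I_A/I_B = 10^(Δβ/10) = 63100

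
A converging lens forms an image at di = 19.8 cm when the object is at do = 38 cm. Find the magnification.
M = −di/do = -0.5211 (inverted image)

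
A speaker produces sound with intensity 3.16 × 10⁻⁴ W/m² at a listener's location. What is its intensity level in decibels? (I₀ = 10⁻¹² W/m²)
β = 10·log₁₀(I/I₀) = 85 dB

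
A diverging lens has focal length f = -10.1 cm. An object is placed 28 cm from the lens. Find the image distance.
1/di = 1/f − 1/do → di = -7.423 cm (virtual image)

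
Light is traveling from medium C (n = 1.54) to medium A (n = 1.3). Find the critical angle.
θc = arcsin(n₂/n₁) = 57.58°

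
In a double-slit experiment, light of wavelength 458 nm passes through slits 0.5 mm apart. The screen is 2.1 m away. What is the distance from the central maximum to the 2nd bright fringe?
y = mλL/d = 3.847 mm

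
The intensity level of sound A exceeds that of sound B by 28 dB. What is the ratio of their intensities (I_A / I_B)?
I_A/I_B = 10^(Δβ/10) = 631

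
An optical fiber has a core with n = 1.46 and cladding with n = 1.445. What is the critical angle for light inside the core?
θc = arcsin(n_cladding/n_core) = 81.78°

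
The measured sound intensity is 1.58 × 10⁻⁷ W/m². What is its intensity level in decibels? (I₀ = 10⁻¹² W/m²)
β = 10·log₁₀(I/I₀) = 51.99 dB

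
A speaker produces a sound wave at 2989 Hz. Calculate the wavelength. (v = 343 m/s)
λ = v/f = 0.1148 m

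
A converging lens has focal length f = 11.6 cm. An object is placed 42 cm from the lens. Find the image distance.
1/di = 1/f − 1/do → di = 16.03 cm (real image)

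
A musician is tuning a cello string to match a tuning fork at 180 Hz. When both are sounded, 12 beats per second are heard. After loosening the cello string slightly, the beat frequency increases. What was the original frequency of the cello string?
168 Hz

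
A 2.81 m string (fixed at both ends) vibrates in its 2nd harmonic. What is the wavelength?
λₙ = 2L/n = 2.81 m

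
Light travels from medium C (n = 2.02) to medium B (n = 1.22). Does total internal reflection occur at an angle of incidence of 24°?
θc = arcsin(n₂/n₁) = 37.15°; 24° < θc, so no — the ray refracts.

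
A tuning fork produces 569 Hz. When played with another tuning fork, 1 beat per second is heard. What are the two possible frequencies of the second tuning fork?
f₂ = 569 ± 1 Hz → 570 Hz or 568 Hz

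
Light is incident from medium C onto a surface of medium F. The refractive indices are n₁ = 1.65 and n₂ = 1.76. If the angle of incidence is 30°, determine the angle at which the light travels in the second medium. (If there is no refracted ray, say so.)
sin θ₂ = (n₁/n₂)·sin θ₁ = 0.4687 → θ₂ = 27.95°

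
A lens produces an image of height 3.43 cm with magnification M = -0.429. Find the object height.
ho = |hi|/|M| = 7.995 cm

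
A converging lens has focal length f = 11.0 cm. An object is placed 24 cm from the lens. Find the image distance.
1/di = 1/f − 1/do → di = 20.31 cm (real image)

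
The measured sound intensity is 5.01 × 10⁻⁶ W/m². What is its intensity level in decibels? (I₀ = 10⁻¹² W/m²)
β = 10·log₁₀(I/I₀) = 67 dB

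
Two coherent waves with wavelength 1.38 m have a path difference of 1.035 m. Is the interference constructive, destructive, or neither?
neither (partial) — path difference = 0.75λ, neither a whole number of wavelengths nor an odd multiple of λ/2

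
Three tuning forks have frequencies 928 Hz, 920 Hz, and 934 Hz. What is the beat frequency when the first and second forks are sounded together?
8 Hz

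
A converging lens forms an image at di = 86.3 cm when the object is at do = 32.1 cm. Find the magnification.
M = −di/do = -2.688 (inverted image)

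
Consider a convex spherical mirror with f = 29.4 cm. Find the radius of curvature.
R = 2|f| = 58.8 cm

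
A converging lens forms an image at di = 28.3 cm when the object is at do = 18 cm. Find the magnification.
M = −di/do = -1.572 (inverted image)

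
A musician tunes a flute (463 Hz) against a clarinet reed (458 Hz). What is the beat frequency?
5 Hz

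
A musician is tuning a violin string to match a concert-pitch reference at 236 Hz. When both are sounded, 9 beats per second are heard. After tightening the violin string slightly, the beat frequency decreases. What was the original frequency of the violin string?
227 Hz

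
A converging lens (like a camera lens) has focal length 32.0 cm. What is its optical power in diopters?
P = 1/f = 3.125 D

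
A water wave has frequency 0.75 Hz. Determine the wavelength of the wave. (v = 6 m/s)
λ = v/f = 8 m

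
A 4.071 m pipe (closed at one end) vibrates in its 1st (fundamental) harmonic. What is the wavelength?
λₙ = 4L/n = 16.28 m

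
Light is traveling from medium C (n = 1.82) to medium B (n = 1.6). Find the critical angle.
θc = arcsin(n₂/n₁) = 61.54°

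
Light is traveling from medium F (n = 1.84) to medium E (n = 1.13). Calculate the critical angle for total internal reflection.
θc = arcsin(n₂/n₁) = 37.89°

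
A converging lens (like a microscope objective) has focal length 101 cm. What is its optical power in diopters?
P = 1/f = 0.9901 D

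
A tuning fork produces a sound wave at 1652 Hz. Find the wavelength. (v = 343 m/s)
λ = v/f = 0.2076 m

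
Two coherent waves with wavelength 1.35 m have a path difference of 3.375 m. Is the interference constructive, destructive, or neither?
destructive — path difference = 2.5λ, an odd multiple of λ/2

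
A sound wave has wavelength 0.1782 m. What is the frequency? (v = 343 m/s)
f = v/λ = 1925 Hz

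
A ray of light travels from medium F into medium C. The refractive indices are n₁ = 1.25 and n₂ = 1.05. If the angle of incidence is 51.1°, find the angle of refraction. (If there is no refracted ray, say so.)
sin θ₂ = (n₁/n₂)·sin θ₁ = 0.9265 → θ₂ = 67.89°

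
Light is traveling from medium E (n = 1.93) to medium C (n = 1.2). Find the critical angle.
θc = arcsin(n₂/n₁) = 38.44°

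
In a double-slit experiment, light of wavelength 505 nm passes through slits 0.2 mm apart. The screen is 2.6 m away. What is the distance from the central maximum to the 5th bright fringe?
y = mλL/d = 32.83 mm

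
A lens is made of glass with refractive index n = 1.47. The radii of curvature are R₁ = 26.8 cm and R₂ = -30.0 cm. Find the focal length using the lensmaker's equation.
1/f = (n − 1)(1/R₁ − 1/R₂) → f = 30.12 cm (converging lens)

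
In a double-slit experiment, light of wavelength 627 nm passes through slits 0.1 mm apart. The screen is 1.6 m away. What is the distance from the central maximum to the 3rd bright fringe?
y = mλL/d = 30.1 mm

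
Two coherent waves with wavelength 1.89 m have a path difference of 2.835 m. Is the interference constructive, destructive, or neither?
destructive — path difference = 1.5λ, an odd multiple of λ/2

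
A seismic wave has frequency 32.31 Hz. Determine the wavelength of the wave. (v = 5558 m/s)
λ = v/f = 172 m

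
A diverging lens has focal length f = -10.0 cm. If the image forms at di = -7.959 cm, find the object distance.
1/do = 1/f − 1/di → do = 39 cm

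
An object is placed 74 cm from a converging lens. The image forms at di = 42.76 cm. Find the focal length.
1/f = 1/do + 1/di → f = 27.1 cm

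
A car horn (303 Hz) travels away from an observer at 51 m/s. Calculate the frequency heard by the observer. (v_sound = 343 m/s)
f_obs = f·v/(v + v_s) = 263.8 Hz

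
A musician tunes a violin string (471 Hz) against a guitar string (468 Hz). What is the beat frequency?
3 Hz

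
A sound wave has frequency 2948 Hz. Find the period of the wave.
T = 1/f = 3.392 × 10⁻⁴ s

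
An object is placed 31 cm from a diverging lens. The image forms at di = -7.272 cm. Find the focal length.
1/f = 1/do + 1/di → f = -9.501 cm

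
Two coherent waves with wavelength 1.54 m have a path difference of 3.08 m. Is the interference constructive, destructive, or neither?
constructive — path difference = 2λ, a whole number of wavelengths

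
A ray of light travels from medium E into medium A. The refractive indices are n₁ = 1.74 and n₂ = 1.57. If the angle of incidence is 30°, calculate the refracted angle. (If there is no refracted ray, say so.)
sin θ₂ = (n₁/n₂)·sin θ₁ = 0.5541 → θ₂ = 33.65°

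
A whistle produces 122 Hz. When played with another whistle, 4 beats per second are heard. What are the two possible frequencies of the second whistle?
f₂ = 122 ± 4 Hz → 126 Hz or 118 Hz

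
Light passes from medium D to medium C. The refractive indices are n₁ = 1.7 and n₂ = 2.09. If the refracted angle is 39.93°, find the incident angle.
sin θ₁ = (n₂/n₁)·sin θ₂ → θ₁ = 52.1°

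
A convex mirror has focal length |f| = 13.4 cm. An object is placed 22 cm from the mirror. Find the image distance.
f = −13.4 cm (convex); 1/di = 1/f − 1/do → di = -8.328 cm (virtual image, behind mirror)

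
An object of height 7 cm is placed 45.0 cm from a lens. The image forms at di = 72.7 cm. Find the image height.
hi = (-di/do) × ho = -11.31 cm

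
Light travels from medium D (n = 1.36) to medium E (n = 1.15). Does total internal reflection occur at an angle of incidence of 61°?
θc = arcsin(n₂/n₁) = 57.74°; 61° > θc, so yes — total internal reflection.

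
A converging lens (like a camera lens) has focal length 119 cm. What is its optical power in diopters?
P = 1/f = 0.8403 D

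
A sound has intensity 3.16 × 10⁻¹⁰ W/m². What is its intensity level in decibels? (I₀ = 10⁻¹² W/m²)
β = 10·log₁₀(I/I₀) = 25 dB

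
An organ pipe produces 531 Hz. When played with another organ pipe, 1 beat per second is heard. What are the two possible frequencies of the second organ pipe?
f₂ = 531 ± 1 Hz → 532 Hz or 530 Hz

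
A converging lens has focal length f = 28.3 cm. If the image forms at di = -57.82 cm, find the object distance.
1/do = 1/f − 1/di → do = 19 cm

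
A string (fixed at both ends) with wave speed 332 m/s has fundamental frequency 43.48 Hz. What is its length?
L = v/(2f₁) = 3.818 m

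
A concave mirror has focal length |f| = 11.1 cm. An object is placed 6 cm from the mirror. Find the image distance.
f = +11.1 cm (concave); 1/di = 1/f − 1/do → di = -13.06 cm (virtual image, behind mirror)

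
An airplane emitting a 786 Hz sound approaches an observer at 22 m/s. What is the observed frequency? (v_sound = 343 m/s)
f_obs = f·v/(v − v_s) = 839.9 Hz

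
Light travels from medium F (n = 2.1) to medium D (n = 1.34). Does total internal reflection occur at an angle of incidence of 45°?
θc = arcsin(n₂/n₁) = 39.65°; 45° > θc, so yes — total internal reflection.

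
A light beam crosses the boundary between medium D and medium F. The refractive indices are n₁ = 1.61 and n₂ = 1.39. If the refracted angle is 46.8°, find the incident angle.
sin θ₁ = (n₂/n₁)·sin θ₂ → θ₁ = 39°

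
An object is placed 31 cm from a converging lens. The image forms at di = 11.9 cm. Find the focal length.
1/f = 1/do + 1/di → f = 8.599 cm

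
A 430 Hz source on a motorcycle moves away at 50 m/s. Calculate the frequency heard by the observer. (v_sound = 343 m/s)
f_obs = f·v/(v + v_s) = 375.3 Hz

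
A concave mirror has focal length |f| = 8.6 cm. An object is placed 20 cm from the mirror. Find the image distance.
f = +8.6 cm (concave); 1/di = 1/f − 1/do → di = 15.09 cm (real image, in front of mirror)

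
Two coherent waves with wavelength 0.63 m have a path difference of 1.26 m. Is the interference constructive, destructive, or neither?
constructive — path difference = 2λ, a whole number of wavelengths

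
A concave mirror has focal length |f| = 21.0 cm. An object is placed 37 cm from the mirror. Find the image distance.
f = +21.0 cm (concave); 1/di = 1/f − 1/do → di = 48.56 cm (real image, in front of mirror)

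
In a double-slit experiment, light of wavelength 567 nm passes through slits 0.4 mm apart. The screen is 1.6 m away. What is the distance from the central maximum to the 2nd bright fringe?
y = mλL/d = 4.536 mm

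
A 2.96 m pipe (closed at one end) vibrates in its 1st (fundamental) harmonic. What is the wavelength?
λₙ = 4L/n = 11.84 m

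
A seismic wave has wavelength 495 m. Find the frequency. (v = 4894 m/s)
f = v/λ = 9.887 Hz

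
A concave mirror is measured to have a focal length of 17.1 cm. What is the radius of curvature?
R = 2|f| = 34.2 cm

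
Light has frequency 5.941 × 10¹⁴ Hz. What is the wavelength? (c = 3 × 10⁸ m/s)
λ = c/f = 505 nm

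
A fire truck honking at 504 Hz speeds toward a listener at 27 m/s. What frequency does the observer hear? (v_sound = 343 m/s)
f_obs = f·v/(v − v_s) = 547.1 Hz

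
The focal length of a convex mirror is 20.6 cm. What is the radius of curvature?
R = 2|f| = 41.2 cm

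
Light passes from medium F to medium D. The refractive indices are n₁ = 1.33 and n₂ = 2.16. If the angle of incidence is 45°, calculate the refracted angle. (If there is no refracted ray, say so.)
sin θ₂ = (n₁/n₂)·sin θ₁ = 0.4354 → θ₂ = 25.81°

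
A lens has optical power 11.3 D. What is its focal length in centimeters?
f = 1/P = 8.85 cm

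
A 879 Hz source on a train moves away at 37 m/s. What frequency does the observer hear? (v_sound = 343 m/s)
f_obs = f·v/(v + v_s) = 793.4 Hz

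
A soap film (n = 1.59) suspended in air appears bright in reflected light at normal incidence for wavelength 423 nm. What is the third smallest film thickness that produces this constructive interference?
2nt = (m − ½)λ with m = 3 → t = (m − ½)λ/(2n) = 332.5 nm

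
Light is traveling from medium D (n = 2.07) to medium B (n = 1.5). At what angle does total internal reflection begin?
θc = arcsin(n₂/n₁) = 46.44°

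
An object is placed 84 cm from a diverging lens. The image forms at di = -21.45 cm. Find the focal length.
1/f = 1/do + 1/di → f = -28.81 cm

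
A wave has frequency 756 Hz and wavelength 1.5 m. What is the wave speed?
v = fλ = 1134 m/s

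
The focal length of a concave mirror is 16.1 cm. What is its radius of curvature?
R = 2|f| = 32.2 cm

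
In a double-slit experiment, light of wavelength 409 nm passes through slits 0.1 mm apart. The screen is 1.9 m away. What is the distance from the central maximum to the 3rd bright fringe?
y = mλL/d = 23.31 mm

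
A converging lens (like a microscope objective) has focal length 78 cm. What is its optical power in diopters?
P = 1/f = 1.282 D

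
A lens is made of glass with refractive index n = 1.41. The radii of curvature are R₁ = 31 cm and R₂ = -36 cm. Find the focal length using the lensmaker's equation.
1/f = (n − 1)(1/R₁ − 1/R₂) → f = 40.63 cm (converging lens)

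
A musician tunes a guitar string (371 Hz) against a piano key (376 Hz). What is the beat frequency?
5 Hz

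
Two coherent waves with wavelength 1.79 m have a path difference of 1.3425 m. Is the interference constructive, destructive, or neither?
neither (partial) — path difference = 0.75λ, neither a whole number of wavelengths nor an odd multiple of λ/2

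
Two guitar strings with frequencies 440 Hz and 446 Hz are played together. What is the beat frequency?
6 Hz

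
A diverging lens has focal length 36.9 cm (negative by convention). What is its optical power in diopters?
P = 1/f = -2.71 D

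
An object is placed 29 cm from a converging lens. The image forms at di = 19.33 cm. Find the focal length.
1/f = 1/do + 1/di → f = 11.6 cm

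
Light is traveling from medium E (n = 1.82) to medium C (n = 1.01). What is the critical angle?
θc = arcsin(n₂/n₁) = 33.71°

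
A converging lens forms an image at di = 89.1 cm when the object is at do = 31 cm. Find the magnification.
M = −di/do = -2.874 (inverted image)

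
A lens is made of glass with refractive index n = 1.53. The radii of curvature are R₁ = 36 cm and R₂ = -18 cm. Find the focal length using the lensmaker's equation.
1/f = (n − 1)(1/R₁ − 1/R₂) → f = 22.64 cm (converging lens)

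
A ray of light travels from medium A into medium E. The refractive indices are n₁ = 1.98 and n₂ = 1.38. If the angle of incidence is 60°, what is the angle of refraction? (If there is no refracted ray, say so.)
sin θ₂ = (n₁/n₂)·sin θ₁ = 1.243 > 1, so there is no refracted ray — the light undergoes total internal reflection.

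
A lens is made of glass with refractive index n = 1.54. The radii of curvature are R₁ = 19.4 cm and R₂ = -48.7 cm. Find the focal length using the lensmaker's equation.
1/f = (n − 1)(1/R₁ − 1/R₂) → f = 25.69 cm (converging lens)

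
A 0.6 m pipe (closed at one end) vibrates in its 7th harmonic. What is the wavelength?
λₙ = 4L/n = 0.3429 m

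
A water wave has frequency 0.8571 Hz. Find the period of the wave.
T = 1/f = 1.167 s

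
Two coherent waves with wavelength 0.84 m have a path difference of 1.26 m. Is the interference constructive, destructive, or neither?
destructive — path difference = 1.5λ, an odd multiple of λ/2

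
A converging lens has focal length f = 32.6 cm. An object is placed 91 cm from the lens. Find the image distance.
1/di = 1/f − 1/do → di = 50.8 cm (real image)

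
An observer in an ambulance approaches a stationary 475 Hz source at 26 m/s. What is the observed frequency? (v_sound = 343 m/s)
f_obs = f·(v + v_o)/v = 511 Hz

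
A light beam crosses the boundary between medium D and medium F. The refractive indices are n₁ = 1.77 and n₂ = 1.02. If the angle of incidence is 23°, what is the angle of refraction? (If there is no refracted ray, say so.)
sin θ₂ = (n₁/n₂)·sin θ₁ = 0.678 → θ₂ = 42.69°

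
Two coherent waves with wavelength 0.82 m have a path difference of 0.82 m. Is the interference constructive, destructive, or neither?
constructive — path difference = 1λ, a whole number of wavelengths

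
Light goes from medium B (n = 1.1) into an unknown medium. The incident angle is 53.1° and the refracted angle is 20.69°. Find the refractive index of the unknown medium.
n₂ = n₁·sin θ₁ / sin θ₂ = 2.49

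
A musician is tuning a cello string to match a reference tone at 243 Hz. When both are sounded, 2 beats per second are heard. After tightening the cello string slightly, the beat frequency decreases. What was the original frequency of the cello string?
241 Hz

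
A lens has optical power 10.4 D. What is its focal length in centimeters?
f = 1/P = 9.615 cm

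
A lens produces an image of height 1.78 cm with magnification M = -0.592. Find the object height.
ho = |hi|/|M| = 3.007 cm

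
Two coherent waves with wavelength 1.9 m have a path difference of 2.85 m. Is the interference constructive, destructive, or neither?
destructive — path difference = 1.5λ, an odd multiple of λ/2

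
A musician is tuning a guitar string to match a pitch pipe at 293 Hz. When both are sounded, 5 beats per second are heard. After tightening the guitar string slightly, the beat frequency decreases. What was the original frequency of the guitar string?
288 Hz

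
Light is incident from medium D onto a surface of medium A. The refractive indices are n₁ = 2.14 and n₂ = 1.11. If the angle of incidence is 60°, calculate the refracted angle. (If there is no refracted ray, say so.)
sin θ₂ = (n₁/n₂)·sin θ₁ = 1.67 > 1, so there is no refracted ray — the light undergoes total internal reflection.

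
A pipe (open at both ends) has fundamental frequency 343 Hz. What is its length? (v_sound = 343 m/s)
L = v/(2f₁) = 0.5 m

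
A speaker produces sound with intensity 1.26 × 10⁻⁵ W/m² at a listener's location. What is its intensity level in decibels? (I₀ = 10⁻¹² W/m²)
β = 10·log₁₀(I/I₀) = 71 dB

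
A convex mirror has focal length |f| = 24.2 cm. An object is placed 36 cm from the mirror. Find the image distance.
f = −24.2 cm (convex); 1/di = 1/f − 1/do → di = -14.47 cm (virtual image, behind mirror)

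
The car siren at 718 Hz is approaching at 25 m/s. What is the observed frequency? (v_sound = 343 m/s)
f_obs = f·v/(v − v_s) = 774.4 Hz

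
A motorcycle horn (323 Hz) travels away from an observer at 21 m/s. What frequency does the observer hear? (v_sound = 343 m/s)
f_obs = f·v/(v + v_s) = 304.4 Hz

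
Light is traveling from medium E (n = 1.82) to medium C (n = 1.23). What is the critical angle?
θc = arcsin(n₂/n₁) = 42.52°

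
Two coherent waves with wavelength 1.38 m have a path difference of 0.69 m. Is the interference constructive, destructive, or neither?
destructive — path difference = 0.5λ, an odd multiple of λ/2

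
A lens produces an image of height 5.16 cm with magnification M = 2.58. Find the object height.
ho = |hi|/|M| = 2 cm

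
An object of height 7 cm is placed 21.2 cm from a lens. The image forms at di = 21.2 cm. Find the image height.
hi = (-di/do) × ho = -7 cm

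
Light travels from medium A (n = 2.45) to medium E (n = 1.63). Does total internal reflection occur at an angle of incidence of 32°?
θc = arcsin(n₂/n₁) = 41.71°; 32° < θc, so no — the ray refracts.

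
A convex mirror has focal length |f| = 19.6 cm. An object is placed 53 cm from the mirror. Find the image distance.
f = −19.6 cm (convex); 1/di = 1/f − 1/do → di = -14.31 cm (virtual image, behind mirror)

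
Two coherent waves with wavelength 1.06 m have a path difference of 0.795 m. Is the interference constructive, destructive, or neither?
neither (partial) — path difference = 0.75λ, neither a whole number of wavelengths nor an odd multiple of λ/2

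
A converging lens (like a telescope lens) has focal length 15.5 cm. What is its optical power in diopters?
P = 1/f = 6.452 D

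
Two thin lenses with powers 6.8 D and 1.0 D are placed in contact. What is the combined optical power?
P_total = P₁ + P₂ = 7.8 D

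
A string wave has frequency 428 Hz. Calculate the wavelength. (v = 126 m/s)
λ = v/f = 0.2944 m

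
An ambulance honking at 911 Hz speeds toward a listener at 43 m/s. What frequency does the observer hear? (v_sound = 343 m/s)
f_obs = f·v/(v − v_s) = 1042 Hz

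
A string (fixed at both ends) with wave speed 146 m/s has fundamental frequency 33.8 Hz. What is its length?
L = v/(2f₁) = 2.16 m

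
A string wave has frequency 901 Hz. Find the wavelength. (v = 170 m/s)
λ = v/f = 0.1887 m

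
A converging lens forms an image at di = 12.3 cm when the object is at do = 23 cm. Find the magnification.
M = −di/do = -0.5348 (inverted image)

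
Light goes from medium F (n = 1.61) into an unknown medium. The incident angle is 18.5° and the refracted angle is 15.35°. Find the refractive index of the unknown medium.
n₂ = n₁·sin θ₁ / sin θ₂ = 1.93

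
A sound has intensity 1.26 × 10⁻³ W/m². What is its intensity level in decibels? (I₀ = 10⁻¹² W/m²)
β = 10·log₁₀(I/I₀) = 91 dB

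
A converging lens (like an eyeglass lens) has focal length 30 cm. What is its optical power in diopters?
P = 1/f = 3.333 D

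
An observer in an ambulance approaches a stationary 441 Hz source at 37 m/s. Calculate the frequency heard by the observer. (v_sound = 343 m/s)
f_obs = f·(v + v_o)/v = 488.6 Hz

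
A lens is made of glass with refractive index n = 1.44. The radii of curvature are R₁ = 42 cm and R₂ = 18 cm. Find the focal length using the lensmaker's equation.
1/f = (n − 1)(1/R₁ − 1/R₂) → f = -71.59 cm (diverging lens)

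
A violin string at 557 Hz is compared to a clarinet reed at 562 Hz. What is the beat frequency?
5 Hz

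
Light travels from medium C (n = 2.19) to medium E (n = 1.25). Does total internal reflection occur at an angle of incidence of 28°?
θc = arcsin(n₂/n₁) = 34.8°; 28° < θc, so no — the ray refracts.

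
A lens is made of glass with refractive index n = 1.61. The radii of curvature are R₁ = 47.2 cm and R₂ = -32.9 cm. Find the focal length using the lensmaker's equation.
1/f = (n − 1)(1/R₁ − 1/R₂) → f = 31.78 cm (converging lens)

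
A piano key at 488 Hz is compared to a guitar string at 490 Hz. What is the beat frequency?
2 Hz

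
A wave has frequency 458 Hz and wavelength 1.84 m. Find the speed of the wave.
v = fλ = 842.7 m/s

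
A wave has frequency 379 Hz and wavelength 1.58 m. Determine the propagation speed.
v = fλ = 598.8 m/s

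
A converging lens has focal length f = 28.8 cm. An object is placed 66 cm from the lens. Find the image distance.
1/di = 1/f − 1/do → di = 51.1 cm (real image)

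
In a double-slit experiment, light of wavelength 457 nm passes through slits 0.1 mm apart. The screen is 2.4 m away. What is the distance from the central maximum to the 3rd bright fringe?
y = mλL/d = 32.9 mm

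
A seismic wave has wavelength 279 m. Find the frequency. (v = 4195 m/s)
f = v/λ = 15.04 Hz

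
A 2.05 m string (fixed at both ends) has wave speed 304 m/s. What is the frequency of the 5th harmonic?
fₙ = nv/(2L) = 370.7 Hz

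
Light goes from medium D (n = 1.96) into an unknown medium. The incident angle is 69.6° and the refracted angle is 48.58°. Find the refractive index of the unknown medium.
n₂ = n₁·sin θ₁ / sin θ₂ = 2.45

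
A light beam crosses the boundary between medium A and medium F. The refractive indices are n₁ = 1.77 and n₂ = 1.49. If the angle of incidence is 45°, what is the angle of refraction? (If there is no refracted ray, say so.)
sin θ₂ = (n₁/n₂)·sin θ₁ = 0.84 → θ₂ = 57.14°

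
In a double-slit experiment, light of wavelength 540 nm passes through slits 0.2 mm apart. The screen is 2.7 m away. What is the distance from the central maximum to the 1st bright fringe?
y = mλL/d = 7.29 mm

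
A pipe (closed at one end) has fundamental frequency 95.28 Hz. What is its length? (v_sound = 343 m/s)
L = v/(4f₁) = 0.9 m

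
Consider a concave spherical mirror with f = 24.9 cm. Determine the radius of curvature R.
R = 2|f| = 49.8 cm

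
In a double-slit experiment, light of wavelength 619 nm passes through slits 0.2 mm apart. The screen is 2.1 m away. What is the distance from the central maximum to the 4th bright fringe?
y = mλL/d = 26 mm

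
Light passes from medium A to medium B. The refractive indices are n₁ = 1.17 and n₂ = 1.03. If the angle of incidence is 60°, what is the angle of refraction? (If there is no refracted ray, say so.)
sin θ₂ = (n₁/n₂)·sin θ₁ = 0.9837 → θ₂ = 79.65°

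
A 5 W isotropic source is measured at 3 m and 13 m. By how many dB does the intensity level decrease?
Δβ = 20·log₁₀(r₂/r₁) = 12.74 dB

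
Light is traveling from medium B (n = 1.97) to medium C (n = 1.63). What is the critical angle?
θc = arcsin(n₂/n₁) = 55.83°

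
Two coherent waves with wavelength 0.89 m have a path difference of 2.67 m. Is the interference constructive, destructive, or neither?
constructive — path difference = 3λ, a whole number of wavelengths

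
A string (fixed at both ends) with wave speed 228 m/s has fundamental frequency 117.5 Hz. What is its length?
L = v/(2f₁) = 0.9702 m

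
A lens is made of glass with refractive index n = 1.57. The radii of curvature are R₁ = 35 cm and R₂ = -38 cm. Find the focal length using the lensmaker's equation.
1/f = (n − 1)(1/R₁ − 1/R₂) → f = 31.96 cm (converging lens)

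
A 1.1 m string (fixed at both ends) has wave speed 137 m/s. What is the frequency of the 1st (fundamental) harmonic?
fₙ = nv/(2L) = 62.27 Hz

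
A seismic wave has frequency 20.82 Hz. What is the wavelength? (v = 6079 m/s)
λ = v/f = 292 m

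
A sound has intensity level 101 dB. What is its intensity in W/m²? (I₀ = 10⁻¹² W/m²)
I = I₀·10^(β/10) = 1.26 × 10⁻² W/m²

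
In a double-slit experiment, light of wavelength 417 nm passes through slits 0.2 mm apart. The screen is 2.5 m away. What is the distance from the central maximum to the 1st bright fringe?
y = mλL/d = 5.213 mm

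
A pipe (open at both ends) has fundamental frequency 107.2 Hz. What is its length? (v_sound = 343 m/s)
L = v/(2f₁) = 1.6 m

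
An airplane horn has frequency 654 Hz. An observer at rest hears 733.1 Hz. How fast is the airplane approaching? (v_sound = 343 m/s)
v_s = v·(1 − f/f_obs) = 37.01 m/s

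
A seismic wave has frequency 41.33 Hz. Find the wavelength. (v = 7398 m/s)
λ = v/f = 179 m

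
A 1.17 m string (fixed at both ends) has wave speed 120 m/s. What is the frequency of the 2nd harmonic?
fₙ = nv/(2L) = 102.6 Hz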